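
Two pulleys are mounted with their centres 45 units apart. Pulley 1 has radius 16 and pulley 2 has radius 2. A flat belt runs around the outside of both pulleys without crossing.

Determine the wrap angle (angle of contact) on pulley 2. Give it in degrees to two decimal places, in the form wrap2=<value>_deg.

wrap2=143.75_deg

open belt: β = asin((r2−r1)/C) = asin(-14/45) = -18.1262°
wrap1 = π − 2β = 216.2524°
wrap2 = π + 2β = 143.7476°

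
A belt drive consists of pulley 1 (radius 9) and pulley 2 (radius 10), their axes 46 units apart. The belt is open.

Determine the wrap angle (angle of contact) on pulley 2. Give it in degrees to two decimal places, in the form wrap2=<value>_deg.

wrap2=182.49_deg

open belt: β = asin((r2−r1)/C) = asin(1/46) = 1.2457°
wrap1 = π − 2β = 177.5087°
wrap2 = π + 2β = 182.4913°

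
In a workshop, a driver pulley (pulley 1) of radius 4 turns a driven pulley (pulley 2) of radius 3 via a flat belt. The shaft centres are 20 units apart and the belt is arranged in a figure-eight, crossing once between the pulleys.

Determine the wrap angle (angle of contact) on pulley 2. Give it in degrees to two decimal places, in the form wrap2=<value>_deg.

wrap2=220.97_deg

crossed belt: β = asin((r1+r2)/C) = asin(7/20) = 20.4873°
wrap1 = wrap2 = π + 2β = 220.9746°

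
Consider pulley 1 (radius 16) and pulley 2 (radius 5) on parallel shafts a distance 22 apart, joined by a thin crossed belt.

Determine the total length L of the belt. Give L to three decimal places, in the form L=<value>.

L=132.350

crossed belt: β = asin((r1+r2)/C) = asin(21/22) = 72.6586°
wrap1 = wrap2 = π + 2β = 325.3171°
tangent length = C·cosβ = 6.5574
L = (r1+r2)·wrap + 2·C·cosβ = 21·5.6779 + 2·6.5574 = 132.3498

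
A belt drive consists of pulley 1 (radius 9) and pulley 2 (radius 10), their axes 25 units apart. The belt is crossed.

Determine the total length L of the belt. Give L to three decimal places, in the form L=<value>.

crossed belt: β = asin((r1+r2)/C) = asin(19/25) = 49.4642°
wrap1 = wrap2 = π + 2β = 278.9284°
tangent length = C·cosβ = 16.2481
L = (r1+r2)·wrap + 2·C·cosβ = 19·4.8682 + 2·16.2481 = 124.9923

L=124.992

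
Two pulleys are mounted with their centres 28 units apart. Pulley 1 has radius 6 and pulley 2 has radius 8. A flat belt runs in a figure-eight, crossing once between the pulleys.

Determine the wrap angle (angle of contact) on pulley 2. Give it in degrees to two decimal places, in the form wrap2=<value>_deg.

crossed belt: β = asin((r1+r2)/C) = asin(14/28) = 30.0000°
wrap1 = wrap2 = π + 2β = 240.0000°

wrap2=240.00_deg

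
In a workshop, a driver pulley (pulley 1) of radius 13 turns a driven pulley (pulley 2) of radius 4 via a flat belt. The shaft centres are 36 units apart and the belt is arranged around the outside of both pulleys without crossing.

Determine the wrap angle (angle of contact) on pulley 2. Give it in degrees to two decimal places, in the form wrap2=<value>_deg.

open belt: β = asin((r2−r1)/C) = asin(-9/36) = -14.4775°
wrap1 = π − 2β = 208.9550°
wrap2 = π + 2β = 151.0450°

wrap2=151.04_deg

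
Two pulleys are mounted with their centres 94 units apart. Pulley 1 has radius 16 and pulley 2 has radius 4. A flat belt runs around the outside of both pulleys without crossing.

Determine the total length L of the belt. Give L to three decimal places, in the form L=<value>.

open belt: β = asin((r2−r1)/C) = asin(-12/94) = -7.3344°
wrap1 = π − 2β = 194.6687°
wrap2 = π + 2β = 165.3313°
tangent length = C·cosβ = 93.2309
L = r1·wrap1 + r2·wrap2 + 2·C·cosβ = 16·3.3976 + 4·2.8856 + 2·93.2309 = 252.3659

L=252.366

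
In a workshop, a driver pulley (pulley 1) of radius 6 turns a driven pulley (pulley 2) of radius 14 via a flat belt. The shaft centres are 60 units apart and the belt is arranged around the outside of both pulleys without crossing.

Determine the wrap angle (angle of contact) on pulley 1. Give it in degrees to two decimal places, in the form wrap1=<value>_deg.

open belt: β = asin((r2−r1)/C) = asin(8/60) = 7.6623°
wrap1 = π − 2β = 164.6755°
wrap2 = π + 2β = 195.3245°

wrap1=164.68_deg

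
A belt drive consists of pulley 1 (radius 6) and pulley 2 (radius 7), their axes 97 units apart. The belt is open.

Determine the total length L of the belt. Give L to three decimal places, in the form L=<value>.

open belt: β = asin((r2−r1)/C) = asin(1/97) = 0.5907°
wrap1 = π − 2β = 178.8186°
wrap2 = π + 2β = 181.1814°
tangent length = C·cosβ = 96.9948
L = r1·wrap1 + r2·wrap2 + 2·C·cosβ = 6·3.1210 + 7·3.1622 + 2·96.9948 = 234.8510

L=234.851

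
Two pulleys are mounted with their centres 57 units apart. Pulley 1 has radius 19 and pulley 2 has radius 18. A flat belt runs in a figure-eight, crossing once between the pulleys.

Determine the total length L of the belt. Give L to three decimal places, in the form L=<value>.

crossed belt: β = asin((r1+r2)/C) = asin(37/57) = 40.4755°
wrap1 = wrap2 = π + 2β = 260.9510°
tangent length = C·cosβ = 43.3590
L = (r1+r2)·wrap + 2·C·cosβ = 37·4.5545 + 2·43.3590 = 255.2327

L=255.233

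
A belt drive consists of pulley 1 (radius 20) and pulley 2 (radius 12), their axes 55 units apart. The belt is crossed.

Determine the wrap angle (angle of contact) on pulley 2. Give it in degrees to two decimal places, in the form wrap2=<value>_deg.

wrap2=251.16_deg

crossed belt: β = asin((r1+r2)/C) = asin(32/55) = 35.5785°
wrap1 = wrap2 = π + 2β = 251.1571°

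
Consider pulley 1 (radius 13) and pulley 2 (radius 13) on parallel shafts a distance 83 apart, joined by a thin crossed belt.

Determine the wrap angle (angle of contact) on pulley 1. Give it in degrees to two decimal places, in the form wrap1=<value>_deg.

crossed belt: β = asin((r1+r2)/C) = asin(26/83) = 18.2554°
wrap1 = wrap2 = π + 2β = 216.5108°

wrap1=216.51_deg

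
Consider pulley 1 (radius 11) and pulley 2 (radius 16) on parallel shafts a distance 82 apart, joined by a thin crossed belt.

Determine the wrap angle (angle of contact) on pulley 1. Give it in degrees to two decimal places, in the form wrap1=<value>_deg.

crossed belt: β = asin((r1+r2)/C) = asin(27/82) = 19.2244°
wrap1 = wrap2 = π + 2β = 218.4487°

wrap1=218.45_deg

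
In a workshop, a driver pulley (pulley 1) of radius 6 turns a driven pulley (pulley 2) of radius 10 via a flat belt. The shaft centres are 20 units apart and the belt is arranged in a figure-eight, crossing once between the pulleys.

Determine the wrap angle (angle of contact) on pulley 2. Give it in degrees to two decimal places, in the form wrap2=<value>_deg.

wrap2=286.26_deg

crossed belt: β = asin((r1+r2)/C) = asin(16/20) = 53.1301°
wrap1 = wrap2 = π + 2β = 286.2602°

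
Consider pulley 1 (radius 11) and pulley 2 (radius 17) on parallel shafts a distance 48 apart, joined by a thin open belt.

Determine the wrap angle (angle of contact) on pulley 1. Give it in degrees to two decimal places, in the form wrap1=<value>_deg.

open belt: β = asin((r2−r1)/C) = asin(6/48) = 7.1808°
wrap1 = π − 2β = 165.6385°
wrap2 = π + 2β = 194.3615°

wrap1=165.64_deg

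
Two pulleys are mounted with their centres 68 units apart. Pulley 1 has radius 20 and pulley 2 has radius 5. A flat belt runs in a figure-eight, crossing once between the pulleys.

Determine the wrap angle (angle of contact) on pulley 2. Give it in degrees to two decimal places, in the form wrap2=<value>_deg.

wrap2=223.14_deg

crossed belt: β = asin((r1+r2)/C) = asin(25/68) = 21.5706°
wrap1 = wrap2 = π + 2β = 223.1412°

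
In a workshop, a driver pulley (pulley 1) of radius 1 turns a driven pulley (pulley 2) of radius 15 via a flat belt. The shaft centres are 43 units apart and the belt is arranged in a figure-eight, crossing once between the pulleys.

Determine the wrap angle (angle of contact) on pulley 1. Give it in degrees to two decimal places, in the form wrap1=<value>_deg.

wrap1=223.69_deg

crossed belt: β = asin((r1+r2)/C) = asin(16/43) = 21.8448°
wrap1 = wrap2 = π + 2β = 223.6895°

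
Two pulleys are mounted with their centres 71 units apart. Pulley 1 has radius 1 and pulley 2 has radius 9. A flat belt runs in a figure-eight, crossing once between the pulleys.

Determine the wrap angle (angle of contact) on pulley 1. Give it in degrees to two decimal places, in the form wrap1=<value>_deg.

wrap1=196.19_deg

crossed belt: β = asin((r1+r2)/C) = asin(10/71) = 8.0967°
wrap1 = wrap2 = π + 2β = 196.1935°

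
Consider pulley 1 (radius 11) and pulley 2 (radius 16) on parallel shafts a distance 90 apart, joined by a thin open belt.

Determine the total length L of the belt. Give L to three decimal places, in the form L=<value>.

L=265.101

open belt: β = asin((r2−r1)/C) = asin(5/90) = 3.1847°
wrap1 = π − 2β = 173.6305°
wrap2 = π + 2β = 186.3695°
tangent length = C·cosβ = 89.8610
L = r1·wrap1 + r2·wrap2 + 2·C·cosβ = 11·3.0304 + 16·3.2528 + 2·89.8610 = 265.1009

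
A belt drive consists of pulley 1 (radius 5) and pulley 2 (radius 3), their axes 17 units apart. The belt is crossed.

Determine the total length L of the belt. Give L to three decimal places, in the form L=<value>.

L=62.972

crossed belt: β = asin((r1+r2)/C) = asin(8/17) = 28.0725°
wrap1 = wrap2 = π + 2β = 236.1450°
tangent length = C·cosβ = 15.0000
L = (r1+r2)·wrap + 2·C·cosβ = 8·4.1215 + 2·15.0000 = 62.9721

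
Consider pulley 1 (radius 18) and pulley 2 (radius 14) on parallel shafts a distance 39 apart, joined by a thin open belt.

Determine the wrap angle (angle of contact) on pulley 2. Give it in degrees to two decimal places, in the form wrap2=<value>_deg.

wrap2=168.23_deg

open belt: β = asin((r2−r1)/C) = asin(-4/39) = -5.8868°
wrap1 = π − 2β = 191.7737°
wrap2 = π + 2β = 168.2263°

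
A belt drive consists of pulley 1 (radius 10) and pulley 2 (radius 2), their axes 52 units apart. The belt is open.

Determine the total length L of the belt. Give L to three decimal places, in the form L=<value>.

open belt: β = asin((r2−r1)/C) = asin(-8/52) = -8.8499°
wrap1 = π − 2β = 197.6998°
wrap2 = π + 2β = 162.3002°
tangent length = C·cosβ = 51.3809
L = r1·wrap1 + r2·wrap2 + 2·C·cosβ = 10·3.4505 + 2·2.8327 + 2·51.3809 = 142.9323

L=142.932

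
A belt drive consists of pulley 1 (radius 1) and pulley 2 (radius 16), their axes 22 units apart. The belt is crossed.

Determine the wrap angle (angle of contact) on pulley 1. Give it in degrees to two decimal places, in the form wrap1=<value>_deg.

crossed belt: β = asin((r1+r2)/C) = asin(17/22) = 50.5994°
wrap1 = wrap2 = π + 2β = 281.1989°

wrap1=281.20_deg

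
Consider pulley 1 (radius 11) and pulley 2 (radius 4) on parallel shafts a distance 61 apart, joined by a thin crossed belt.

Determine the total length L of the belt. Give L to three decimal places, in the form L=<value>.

L=172.831

crossed belt: β = asin((r1+r2)/C) = asin(15/61) = 14.2351°
wrap1 = wrap2 = π + 2β = 208.4702°
tangent length = C·cosβ = 59.1270
L = (r1+r2)·wrap + 2·C·cosβ = 15·3.6385 + 2·59.1270 = 172.8313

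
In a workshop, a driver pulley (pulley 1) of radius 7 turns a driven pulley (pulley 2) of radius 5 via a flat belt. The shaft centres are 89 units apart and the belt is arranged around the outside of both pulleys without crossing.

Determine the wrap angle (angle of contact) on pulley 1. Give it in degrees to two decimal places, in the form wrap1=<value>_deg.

open belt: β = asin((r2−r1)/C) = asin(-2/89) = -1.2877°
wrap1 = π − 2β = 182.5753°
wrap2 = π + 2β = 177.4247°

wrap1=182.58_deg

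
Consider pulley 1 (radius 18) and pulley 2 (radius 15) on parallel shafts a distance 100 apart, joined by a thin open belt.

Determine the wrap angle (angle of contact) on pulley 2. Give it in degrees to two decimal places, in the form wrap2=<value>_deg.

wrap2=176.56_deg

open belt: β = asin((r2−r1)/C) = asin(-3/100) = -1.7191°
wrap1 = π − 2β = 183.4383°
wrap2 = π + 2β = 176.5617°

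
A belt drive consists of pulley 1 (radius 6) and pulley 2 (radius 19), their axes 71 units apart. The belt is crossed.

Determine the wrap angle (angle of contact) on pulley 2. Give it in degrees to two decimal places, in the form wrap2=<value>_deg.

crossed belt: β = asin((r1+r2)/C) = asin(25/71) = 20.6166°
wrap1 = wrap2 = π + 2β = 221.2332°

wrap2=221.23_deg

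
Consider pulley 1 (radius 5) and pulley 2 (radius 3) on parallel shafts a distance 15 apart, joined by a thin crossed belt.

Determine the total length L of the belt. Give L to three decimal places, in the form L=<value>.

L=59.510

crossed belt: β = asin((r1+r2)/C) = asin(8/15) = 32.2310°
wrap1 = wrap2 = π + 2β = 244.4619°
tangent length = C·cosβ = 12.6886
L = (r1+r2)·wrap + 2·C·cosβ = 8·4.2667 + 2·12.6886 = 59.5105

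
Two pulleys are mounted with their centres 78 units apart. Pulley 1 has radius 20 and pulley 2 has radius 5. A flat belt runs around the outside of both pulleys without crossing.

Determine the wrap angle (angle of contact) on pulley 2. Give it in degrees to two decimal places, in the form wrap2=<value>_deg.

open belt: β = asin((r2−r1)/C) = asin(-15/78) = -11.0875°
wrap1 = π − 2β = 202.1750°
wrap2 = π + 2β = 157.8250°

wrap2=157.83_deg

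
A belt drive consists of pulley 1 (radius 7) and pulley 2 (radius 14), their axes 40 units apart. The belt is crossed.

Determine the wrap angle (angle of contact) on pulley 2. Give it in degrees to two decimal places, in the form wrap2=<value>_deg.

crossed belt: β = asin((r1+r2)/C) = asin(21/40) = 31.6682°
wrap1 = wrap2 = π + 2β = 243.3365°

wrap2=243.34_deg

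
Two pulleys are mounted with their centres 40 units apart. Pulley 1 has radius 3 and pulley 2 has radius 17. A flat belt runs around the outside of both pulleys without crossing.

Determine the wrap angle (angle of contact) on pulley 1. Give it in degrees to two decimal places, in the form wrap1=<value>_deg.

open belt: β = asin((r2−r1)/C) = asin(14/40) = 20.4873°
wrap1 = π − 2β = 139.0254°
wrap2 = π + 2β = 220.9746°

wrap1=139.03_deg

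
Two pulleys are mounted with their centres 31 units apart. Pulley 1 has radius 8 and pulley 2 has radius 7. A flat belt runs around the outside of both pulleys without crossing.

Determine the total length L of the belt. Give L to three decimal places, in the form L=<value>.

open belt: β = asin((r2−r1)/C) = asin(-1/31) = -1.8486°
wrap1 = π − 2β = 183.6971°
wrap2 = π + 2β = 176.3029°
tangent length = C·cosβ = 30.9839
L = r1·wrap1 + r2·wrap2 + 2·C·cosβ = 8·3.2061 + 7·3.0771 + 2·30.9839 = 109.1562

L=109.156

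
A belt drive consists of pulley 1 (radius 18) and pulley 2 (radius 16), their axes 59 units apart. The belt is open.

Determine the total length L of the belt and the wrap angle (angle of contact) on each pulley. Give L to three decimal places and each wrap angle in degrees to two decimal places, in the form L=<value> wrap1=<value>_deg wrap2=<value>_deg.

L=224.882 wrap1=183.89_deg wrap2=176.11_deg

open belt: β = asin((r2−r1)/C) = asin(-2/59) = -1.9426°
wrap1 = π − 2β = 183.8852°
wrap2 = π + 2β = 176.1148°
tangent length = C·cosβ = 58.9661
L = r1·wrap1 + r2·wrap2 + 2·C·cosβ = 18·3.2094 + 16·3.0738 + 2·58.9661 = 224.8820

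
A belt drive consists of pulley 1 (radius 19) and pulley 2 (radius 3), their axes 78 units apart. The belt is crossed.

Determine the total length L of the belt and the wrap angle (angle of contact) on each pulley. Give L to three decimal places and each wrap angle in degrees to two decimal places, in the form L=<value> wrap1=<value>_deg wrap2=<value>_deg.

L=231.362 wrap1=212.77_deg wrap2=212.77_deg

crossed belt: β = asin((r1+r2)/C) = asin(22/78) = 16.3827°
wrap1 = wrap2 = π + 2β = 212.7653°
tangent length = C·cosβ = 74.8331
L = (r1+r2)·wrap + 2·C·cosβ = 22·3.7135 + 2·74.8331 = 231.3623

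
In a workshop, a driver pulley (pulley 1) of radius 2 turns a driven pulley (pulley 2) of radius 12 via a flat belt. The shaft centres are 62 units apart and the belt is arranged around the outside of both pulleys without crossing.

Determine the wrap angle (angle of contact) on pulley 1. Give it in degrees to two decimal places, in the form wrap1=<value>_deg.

open belt: β = asin((r2−r1)/C) = asin(10/62) = 9.2818°
wrap1 = π − 2β = 161.4364°
wrap2 = π + 2β = 198.5636°

wrap1=161.44_deg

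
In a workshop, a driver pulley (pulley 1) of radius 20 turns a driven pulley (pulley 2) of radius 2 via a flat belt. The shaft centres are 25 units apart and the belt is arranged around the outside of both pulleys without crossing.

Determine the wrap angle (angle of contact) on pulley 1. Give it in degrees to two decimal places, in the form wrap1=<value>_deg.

open belt: β = asin((r2−r1)/C) = asin(-18/25) = -46.0545°
wrap1 = π − 2β = 272.1090°
wrap2 = π + 2β = 87.8910°

wrap1=272.11_deg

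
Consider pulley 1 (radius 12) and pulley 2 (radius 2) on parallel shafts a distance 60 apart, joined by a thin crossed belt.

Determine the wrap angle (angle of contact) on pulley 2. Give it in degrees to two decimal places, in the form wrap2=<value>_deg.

crossed belt: β = asin((r1+r2)/C) = asin(14/60) = 13.4934°
wrap1 = wrap2 = π + 2β = 206.9868°

wrap2=206.99_deg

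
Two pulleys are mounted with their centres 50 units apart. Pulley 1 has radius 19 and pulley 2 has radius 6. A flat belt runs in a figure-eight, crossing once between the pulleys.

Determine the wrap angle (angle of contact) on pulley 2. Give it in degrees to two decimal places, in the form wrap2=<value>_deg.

crossed belt: β = asin((r1+r2)/C) = asin(25/50) = 30.0000°
wrap1 = wrap2 = π + 2β = 240.0000°

wrap2=240.00_deg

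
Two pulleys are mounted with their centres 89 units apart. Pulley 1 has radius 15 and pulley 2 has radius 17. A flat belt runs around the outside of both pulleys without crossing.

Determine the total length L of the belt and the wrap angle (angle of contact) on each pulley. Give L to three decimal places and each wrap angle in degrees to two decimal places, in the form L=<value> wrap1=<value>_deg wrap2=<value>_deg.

L=278.576 wrap1=177.42_deg wrap2=182.58_deg

open belt: β = asin((r2−r1)/C) = asin(2/89) = 1.2877°
wrap1 = π − 2β = 177.4247°
wrap2 = π + 2β = 182.5753°
tangent length = C·cosβ = 88.9775
L = r1·wrap1 + r2·wrap2 + 2·C·cosβ = 15·3.0966 + 17·3.1865 + 2·88.9775 = 278.5759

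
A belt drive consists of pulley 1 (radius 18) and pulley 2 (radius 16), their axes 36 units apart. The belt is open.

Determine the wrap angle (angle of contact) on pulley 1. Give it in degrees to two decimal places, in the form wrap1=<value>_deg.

wrap1=186.37_deg

open belt: β = asin((r2−r1)/C) = asin(-2/36) = -3.1847°
wrap1 = π − 2β = 186.3695°
wrap2 = π + 2β = 173.6305°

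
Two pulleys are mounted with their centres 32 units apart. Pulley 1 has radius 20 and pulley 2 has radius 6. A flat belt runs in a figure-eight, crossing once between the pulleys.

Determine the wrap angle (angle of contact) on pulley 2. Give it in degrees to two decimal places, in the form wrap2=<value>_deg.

wrap2=288.68_deg

crossed belt: β = asin((r1+r2)/C) = asin(26/32) = 54.3409°
wrap1 = wrap2 = π + 2β = 288.6818°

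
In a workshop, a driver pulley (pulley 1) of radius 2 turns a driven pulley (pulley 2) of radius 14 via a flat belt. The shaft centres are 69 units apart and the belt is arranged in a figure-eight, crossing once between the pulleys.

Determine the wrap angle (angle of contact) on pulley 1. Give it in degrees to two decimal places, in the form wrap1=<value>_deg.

wrap1=206.82_deg

crossed belt: β = asin((r1+r2)/C) = asin(16/69) = 13.4080°
wrap1 = wrap2 = π + 2β = 206.8160°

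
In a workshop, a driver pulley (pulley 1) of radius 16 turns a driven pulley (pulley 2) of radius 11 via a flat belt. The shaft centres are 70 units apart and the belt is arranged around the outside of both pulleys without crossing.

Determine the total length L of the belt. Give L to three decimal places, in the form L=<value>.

L=225.180

open belt: β = asin((r2−r1)/C) = asin(-5/70) = -4.0960°
wrap1 = π − 2β = 188.1921°
wrap2 = π + 2β = 171.8079°
tangent length = C·cosβ = 69.8212
L = r1·wrap1 + r2·wrap2 + 2·C·cosβ = 16·3.2846 + 11·2.9986 + 2·69.8212 = 225.1803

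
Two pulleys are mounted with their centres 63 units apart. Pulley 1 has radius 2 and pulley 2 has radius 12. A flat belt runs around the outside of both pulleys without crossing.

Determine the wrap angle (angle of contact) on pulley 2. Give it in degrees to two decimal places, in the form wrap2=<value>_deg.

open belt: β = asin((r2−r1)/C) = asin(10/63) = 9.1332°
wrap1 = π − 2β = 161.7336°
wrap2 = π + 2β = 198.2664°

wrap2=198.27_deg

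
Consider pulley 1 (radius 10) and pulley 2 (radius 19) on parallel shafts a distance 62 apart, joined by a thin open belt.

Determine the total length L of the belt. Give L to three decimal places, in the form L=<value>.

L=216.415

open belt: β = asin((r2−r1)/C) = asin(9/62) = 8.3466°
wrap1 = π − 2β = 163.3068°
wrap2 = π + 2β = 196.6932°
tangent length = C·cosβ = 61.3433
L = r1·wrap1 + r2·wrap2 + 2·C·cosβ = 10·2.8502 + 19·3.4329 + 2·61.3433 = 216.4149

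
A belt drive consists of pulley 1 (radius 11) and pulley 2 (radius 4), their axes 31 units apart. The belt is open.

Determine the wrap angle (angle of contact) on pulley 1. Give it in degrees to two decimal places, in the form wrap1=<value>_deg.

wrap1=206.10_deg

open belt: β = asin((r2−r1)/C) = asin(-7/31) = -13.0503°
wrap1 = π − 2β = 206.1006°
wrap2 = π + 2β = 153.8994°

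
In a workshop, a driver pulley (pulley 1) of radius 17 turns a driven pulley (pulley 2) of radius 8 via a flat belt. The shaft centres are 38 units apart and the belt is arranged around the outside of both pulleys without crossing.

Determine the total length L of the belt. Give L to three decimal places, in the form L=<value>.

open belt: β = asin((r2−r1)/C) = asin(-9/38) = -13.7002°
wrap1 = π − 2β = 207.4005°
wrap2 = π + 2β = 152.5995°
tangent length = C·cosβ = 36.9188
L = r1·wrap1 + r2·wrap2 + 2·C·cosβ = 17·3.6198 + 8·2.6634 + 2·36.9188 = 156.6815

L=156.682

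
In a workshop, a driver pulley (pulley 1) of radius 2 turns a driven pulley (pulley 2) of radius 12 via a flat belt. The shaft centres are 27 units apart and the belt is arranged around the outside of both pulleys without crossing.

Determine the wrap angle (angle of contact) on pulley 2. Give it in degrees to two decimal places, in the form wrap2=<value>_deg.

wrap2=223.48_deg

open belt: β = asin((r2−r1)/C) = asin(10/27) = 21.7385°
wrap1 = π − 2β = 136.5231°
wrap2 = π + 2β = 223.4769°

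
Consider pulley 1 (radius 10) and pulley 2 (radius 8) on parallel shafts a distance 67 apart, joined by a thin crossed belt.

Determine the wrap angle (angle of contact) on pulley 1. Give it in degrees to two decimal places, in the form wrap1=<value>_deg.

wrap1=211.17_deg

crossed belt: β = asin((r1+r2)/C) = asin(18/67) = 15.5843°
wrap1 = wrap2 = π + 2β = 211.1687°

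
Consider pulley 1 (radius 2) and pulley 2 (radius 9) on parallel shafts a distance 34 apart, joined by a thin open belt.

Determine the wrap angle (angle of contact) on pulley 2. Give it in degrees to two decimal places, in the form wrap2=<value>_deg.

open belt: β = asin((r2−r1)/C) = asin(7/34) = 11.8812°
wrap1 = π − 2β = 156.2377°
wrap2 = π + 2β = 203.7623°

wrap2=203.76_deg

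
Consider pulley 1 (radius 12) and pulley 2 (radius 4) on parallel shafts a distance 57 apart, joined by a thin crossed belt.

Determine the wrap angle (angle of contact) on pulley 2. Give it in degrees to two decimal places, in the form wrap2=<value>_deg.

crossed belt: β = asin((r1+r2)/C) = asin(16/57) = 16.3021°
wrap1 = wrap2 = π + 2β = 212.6042°

wrap2=212.60_deg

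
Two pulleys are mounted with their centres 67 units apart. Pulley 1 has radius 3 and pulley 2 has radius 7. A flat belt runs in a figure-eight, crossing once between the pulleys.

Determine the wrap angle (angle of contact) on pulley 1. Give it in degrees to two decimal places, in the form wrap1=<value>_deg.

crossed belt: β = asin((r1+r2)/C) = asin(10/67) = 8.5837°
wrap1 = wrap2 = π + 2β = 197.1674°

wrap1=197.17_deg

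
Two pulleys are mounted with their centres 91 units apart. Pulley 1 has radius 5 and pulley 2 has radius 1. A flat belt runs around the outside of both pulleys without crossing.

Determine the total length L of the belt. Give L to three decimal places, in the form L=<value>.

open belt: β = asin((r2−r1)/C) = asin(-4/91) = -2.5193°
wrap1 = π − 2β = 185.0386°
wrap2 = π + 2β = 174.9614°
tangent length = C·cosβ = 90.9120
L = r1·wrap1 + r2·wrap2 + 2·C·cosβ = 5·3.2295 + 1·3.0537 + 2·90.9120 = 201.0254

L=201.025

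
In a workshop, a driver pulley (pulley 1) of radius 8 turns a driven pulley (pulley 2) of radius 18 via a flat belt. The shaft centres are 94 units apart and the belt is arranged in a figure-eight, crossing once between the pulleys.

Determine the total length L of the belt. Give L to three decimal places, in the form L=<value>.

L=276.920

crossed belt: β = asin((r1+r2)/C) = asin(26/94) = 16.0571°
wrap1 = wrap2 = π + 2β = 212.1143°
tangent length = C·cosβ = 90.3327
L = (r1+r2)·wrap + 2·C·cosβ = 26·3.7021 + 2·90.3327 = 276.9198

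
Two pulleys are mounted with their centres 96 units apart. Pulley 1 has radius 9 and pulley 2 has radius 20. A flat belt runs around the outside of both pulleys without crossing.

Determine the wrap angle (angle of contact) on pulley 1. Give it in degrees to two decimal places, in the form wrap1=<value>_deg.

open belt: β = asin((r2−r1)/C) = asin(11/96) = 6.5796°
wrap1 = π − 2β = 166.8408°
wrap2 = π + 2β = 193.1592°

wrap1=166.84_deg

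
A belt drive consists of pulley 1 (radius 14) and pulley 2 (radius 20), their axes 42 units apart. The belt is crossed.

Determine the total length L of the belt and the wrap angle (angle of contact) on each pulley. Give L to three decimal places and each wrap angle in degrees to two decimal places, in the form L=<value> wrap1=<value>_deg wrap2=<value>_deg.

crossed belt: β = asin((r1+r2)/C) = asin(34/42) = 54.0494°
wrap1 = wrap2 = π + 2β = 288.0989°
tangent length = C·cosβ = 24.6577
L = (r1+r2)·wrap + 2·C·cosβ = 34·5.0283 + 2·24.6577 = 220.2766

L=220.277 wrap1=288.10_deg wrap2=288.10_deg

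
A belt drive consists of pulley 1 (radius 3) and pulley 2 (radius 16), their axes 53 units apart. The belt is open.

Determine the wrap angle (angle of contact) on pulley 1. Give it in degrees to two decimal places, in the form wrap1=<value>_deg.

open belt: β = asin((r2−r1)/C) = asin(13/53) = 14.1986°
wrap1 = π − 2β = 151.6029°
wrap2 = π + 2β = 208.3971°

wrap1=151.60_deg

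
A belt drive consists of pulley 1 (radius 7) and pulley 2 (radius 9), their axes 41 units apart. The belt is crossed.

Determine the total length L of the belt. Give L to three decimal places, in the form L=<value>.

crossed belt: β = asin((r1+r2)/C) = asin(16/41) = 22.9697°
wrap1 = wrap2 = π + 2β = 225.9394°
tangent length = C·cosβ = 37.7492
L = (r1+r2)·wrap + 2·C·cosβ = 16·3.9434 + 2·37.7492 = 138.5925

L=138.593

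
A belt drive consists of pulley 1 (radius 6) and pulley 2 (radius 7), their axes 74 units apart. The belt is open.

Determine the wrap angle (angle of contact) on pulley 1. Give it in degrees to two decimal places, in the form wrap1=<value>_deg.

wrap1=178.45_deg

open belt: β = asin((r2−r1)/C) = asin(1/74) = 0.7743°
wrap1 = π − 2β = 178.4514°
wrap2 = π + 2β = 181.5486°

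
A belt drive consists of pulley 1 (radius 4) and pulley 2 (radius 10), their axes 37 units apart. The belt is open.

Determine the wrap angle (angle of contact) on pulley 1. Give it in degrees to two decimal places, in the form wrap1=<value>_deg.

open belt: β = asin((r2−r1)/C) = asin(6/37) = 9.3324°
wrap1 = π − 2β = 161.3352°
wrap2 = π + 2β = 198.6648°

wrap1=161.34_deg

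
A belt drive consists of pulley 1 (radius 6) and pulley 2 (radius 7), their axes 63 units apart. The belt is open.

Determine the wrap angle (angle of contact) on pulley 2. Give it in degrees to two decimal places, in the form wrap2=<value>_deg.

wrap2=181.82_deg

open belt: β = asin((r2−r1)/C) = asin(1/63) = 0.9095°
wrap1 = π − 2β = 178.1810°
wrap2 = π + 2β = 181.8190°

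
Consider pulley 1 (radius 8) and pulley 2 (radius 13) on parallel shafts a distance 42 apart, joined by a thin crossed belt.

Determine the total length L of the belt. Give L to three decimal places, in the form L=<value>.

L=160.711

crossed belt: β = asin((r1+r2)/C) = asin(21/42) = 30.0000°
wrap1 = wrap2 = π + 2β = 240.0000°
tangent length = C·cosβ = 36.3731
L = (r1+r2)·wrap + 2·C·cosβ = 21·4.1888 + 2·36.3731 = 160.7107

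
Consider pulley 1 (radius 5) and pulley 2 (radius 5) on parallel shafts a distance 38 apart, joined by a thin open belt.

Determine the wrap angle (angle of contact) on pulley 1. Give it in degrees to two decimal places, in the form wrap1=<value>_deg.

open belt: β = asin((r2−r1)/C) = asin(0/38) = 0.0000°
wrap1 = π − 2β = 180.0000°
wrap2 = π + 2β = 180.0000°

wrap1=180.00_deg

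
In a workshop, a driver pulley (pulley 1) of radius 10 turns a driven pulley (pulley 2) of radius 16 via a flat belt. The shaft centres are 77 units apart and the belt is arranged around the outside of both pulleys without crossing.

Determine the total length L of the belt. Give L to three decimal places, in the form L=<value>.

L=236.149

open belt: β = asin((r2−r1)/C) = asin(6/77) = 4.4691°
wrap1 = π − 2β = 171.0617°
wrap2 = π + 2β = 188.9383°
tangent length = C·cosβ = 76.7659
L = r1·wrap1 + r2·wrap2 + 2·C·cosβ = 10·2.9856 + 16·3.2976 + 2·76.7659 = 236.1492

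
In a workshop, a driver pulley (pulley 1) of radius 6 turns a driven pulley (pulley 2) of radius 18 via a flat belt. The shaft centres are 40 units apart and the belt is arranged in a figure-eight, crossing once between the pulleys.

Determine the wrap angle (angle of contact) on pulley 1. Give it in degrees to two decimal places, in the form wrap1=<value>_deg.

wrap1=253.74_deg

crossed belt: β = asin((r1+r2)/C) = asin(24/40) = 36.8699°
wrap1 = wrap2 = π + 2β = 253.7398°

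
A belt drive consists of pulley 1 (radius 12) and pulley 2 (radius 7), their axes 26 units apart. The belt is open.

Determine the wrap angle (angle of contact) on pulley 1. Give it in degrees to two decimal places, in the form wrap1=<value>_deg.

wrap1=202.17_deg

open belt: β = asin((r2−r1)/C) = asin(-5/26) = -11.0875°
wrap1 = π − 2β = 202.1750°
wrap2 = π + 2β = 157.8250°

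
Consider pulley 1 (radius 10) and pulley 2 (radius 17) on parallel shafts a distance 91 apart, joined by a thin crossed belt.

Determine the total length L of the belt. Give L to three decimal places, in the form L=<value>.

L=274.894

crossed belt: β = asin((r1+r2)/C) = asin(27/91) = 17.2597°
wrap1 = wrap2 = π + 2β = 214.5194°
tangent length = C·cosβ = 86.9022
L = (r1+r2)·wrap + 2·C·cosβ = 27·3.7441 + 2·86.9022 = 274.8944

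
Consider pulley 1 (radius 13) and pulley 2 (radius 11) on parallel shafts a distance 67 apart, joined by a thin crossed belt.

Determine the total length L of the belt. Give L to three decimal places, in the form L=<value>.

L=218.091

crossed belt: β = asin((r1+r2)/C) = asin(24/67) = 20.9902°
wrap1 = wrap2 = π + 2β = 221.9805°
tangent length = C·cosβ = 62.5540
L = (r1+r2)·wrap + 2·C·cosβ = 24·3.8743 + 2·62.5540 = 218.0909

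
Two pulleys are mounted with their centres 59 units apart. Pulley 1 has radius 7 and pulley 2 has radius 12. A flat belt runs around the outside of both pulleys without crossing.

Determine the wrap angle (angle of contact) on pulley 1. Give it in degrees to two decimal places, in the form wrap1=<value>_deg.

wrap1=170.28_deg

open belt: β = asin((r2−r1)/C) = asin(5/59) = 4.8614°
wrap1 = π − 2β = 170.2772°
wrap2 = π + 2β = 189.7228°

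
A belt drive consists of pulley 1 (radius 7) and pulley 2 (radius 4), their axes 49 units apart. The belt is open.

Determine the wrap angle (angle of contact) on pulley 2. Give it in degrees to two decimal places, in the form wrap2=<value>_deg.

open belt: β = asin((r2−r1)/C) = asin(-3/49) = -3.5101°
wrap1 = π − 2β = 187.0202°
wrap2 = π + 2β = 172.9798°

wrap2=172.98_deg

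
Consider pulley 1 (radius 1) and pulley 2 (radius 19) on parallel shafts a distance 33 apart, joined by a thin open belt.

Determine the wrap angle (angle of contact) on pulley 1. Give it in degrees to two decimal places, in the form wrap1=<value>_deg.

open belt: β = asin((r2−r1)/C) = asin(18/33) = 33.0557°
wrap1 = π − 2β = 113.8885°
wrap2 = π + 2β = 246.1115°

wrap1=113.89_deg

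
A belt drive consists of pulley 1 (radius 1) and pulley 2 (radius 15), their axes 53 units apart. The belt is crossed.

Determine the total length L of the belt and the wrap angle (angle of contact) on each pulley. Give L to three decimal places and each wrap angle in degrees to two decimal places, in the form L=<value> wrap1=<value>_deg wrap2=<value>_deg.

L=161.133 wrap1=215.14_deg wrap2=215.14_deg

crossed belt: β = asin((r1+r2)/C) = asin(16/53) = 17.5710°
wrap1 = wrap2 = π + 2β = 215.1419°
tangent length = C·cosβ = 50.5272
L = (r1+r2)·wrap + 2·C·cosβ = 16·3.7549 + 2·50.5272 = 161.1334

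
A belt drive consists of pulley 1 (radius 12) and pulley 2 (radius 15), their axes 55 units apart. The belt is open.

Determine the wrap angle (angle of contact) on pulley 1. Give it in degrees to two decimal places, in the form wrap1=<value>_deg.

wrap1=173.75_deg

open belt: β = asin((r2−r1)/C) = asin(3/55) = 3.1268°
wrap1 = π − 2β = 173.7464°
wrap2 = π + 2β = 186.2536°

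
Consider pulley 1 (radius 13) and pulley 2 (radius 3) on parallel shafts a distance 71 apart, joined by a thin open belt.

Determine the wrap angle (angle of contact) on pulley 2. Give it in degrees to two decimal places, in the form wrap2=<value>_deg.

wrap2=163.81_deg

open belt: β = asin((r2−r1)/C) = asin(-10/71) = -8.0967°
wrap1 = π − 2β = 196.1935°
wrap2 = π + 2β = 163.8065°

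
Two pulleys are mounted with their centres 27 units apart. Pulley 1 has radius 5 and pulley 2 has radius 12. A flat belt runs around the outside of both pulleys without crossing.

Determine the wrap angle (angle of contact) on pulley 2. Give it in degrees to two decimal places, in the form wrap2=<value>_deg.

wrap2=210.05_deg

open belt: β = asin((r2−r1)/C) = asin(7/27) = 15.0261°
wrap1 = π − 2β = 149.9478°
wrap2 = π + 2β = 210.0522°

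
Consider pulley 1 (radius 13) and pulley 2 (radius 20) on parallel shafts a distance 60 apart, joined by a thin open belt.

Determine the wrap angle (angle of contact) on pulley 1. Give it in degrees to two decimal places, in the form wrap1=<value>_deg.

wrap1=166.60_deg

open belt: β = asin((r2−r1)/C) = asin(7/60) = 6.6998°
wrap1 = π − 2β = 166.6005°
wrap2 = π + 2β = 193.3995°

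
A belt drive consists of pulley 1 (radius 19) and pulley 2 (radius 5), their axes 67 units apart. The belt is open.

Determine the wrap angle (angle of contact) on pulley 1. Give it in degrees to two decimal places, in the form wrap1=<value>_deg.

wrap1=204.12_deg

open belt: β = asin((r2−r1)/C) = asin(-14/67) = -12.0611°
wrap1 = π − 2β = 204.1223°
wrap2 = π + 2β = 155.8777°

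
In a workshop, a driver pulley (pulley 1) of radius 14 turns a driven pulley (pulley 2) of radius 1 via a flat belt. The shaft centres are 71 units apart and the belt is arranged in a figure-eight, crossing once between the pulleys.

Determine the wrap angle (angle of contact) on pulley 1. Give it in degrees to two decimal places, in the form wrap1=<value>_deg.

crossed belt: β = asin((r1+r2)/C) = asin(15/71) = 12.1966°
wrap1 = wrap2 = π + 2β = 204.3933°

wrap1=204.39_deg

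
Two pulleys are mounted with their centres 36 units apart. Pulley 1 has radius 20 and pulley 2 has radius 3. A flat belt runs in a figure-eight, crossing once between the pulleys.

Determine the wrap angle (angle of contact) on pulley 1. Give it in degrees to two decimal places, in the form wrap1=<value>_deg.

crossed belt: β = asin((r1+r2)/C) = asin(23/36) = 39.7090°
wrap1 = wrap2 = π + 2β = 259.4180°

wrap1=259.42_deg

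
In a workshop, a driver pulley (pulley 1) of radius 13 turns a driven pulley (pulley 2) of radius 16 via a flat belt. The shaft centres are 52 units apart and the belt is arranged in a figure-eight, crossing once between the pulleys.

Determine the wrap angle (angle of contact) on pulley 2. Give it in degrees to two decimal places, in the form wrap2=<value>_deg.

wrap2=247.79_deg

crossed belt: β = asin((r1+r2)/C) = asin(29/52) = 33.8964°
wrap1 = wrap2 = π + 2β = 247.7927°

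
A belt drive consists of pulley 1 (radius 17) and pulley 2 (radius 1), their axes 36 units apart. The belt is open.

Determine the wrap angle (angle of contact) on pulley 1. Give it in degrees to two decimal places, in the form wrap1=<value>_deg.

open belt: β = asin((r2−r1)/C) = asin(-16/36) = -26.3878°
wrap1 = π − 2β = 232.7756°
wrap2 = π + 2β = 127.2244°

wrap1=232.78_deg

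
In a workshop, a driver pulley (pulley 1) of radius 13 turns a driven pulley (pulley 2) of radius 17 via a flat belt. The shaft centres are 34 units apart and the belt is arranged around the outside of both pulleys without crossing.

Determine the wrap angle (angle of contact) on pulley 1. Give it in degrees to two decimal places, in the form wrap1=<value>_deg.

wrap1=166.49_deg

open belt: β = asin((r2−r1)/C) = asin(4/34) = 6.7563°
wrap1 = π − 2β = 166.4873°
wrap2 = π + 2β = 193.5127°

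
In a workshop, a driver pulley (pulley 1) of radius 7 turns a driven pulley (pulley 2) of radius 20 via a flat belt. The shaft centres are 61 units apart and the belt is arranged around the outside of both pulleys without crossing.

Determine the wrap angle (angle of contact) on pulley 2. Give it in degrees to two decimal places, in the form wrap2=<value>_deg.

open belt: β = asin((r2−r1)/C) = asin(13/61) = 12.3049°
wrap1 = π − 2β = 155.3901°
wrap2 = π + 2β = 204.6099°

wrap2=204.61_deg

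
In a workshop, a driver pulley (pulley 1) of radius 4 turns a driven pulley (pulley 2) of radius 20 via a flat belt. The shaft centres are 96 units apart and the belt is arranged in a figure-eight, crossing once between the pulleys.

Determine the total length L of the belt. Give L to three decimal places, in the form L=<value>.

crossed belt: β = asin((r1+r2)/C) = asin(24/96) = 14.4775°
wrap1 = wrap2 = π + 2β = 208.9550°
tangent length = C·cosβ = 92.9516
L = (r1+r2)·wrap + 2·C·cosβ = 24·3.6470 + 2·92.9516 = 273.4301

L=273.430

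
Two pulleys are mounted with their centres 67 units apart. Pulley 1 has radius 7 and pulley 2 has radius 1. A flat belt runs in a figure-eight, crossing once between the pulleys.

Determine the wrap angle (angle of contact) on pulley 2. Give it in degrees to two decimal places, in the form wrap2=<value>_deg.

wrap2=193.72_deg

crossed belt: β = asin((r1+r2)/C) = asin(8/67) = 6.8576°
wrap1 = wrap2 = π + 2β = 193.7153°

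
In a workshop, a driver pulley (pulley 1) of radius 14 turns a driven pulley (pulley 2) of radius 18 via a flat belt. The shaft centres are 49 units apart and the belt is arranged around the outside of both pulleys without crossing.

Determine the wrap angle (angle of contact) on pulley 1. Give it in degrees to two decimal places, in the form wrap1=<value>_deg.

wrap1=170.64_deg

open belt: β = asin((r2−r1)/C) = asin(4/49) = 4.6824°
wrap1 = π − 2β = 170.6352°
wrap2 = π + 2β = 189.3648°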